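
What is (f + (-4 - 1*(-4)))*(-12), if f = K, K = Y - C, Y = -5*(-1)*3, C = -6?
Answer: -252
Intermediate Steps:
Y = 15 (Y = 5*3 = 15)
K = 21 (K = 15 - 1*(-6) = 15 + 6 = 21)
f = 21
(f + (-4 - 1*(-4)))*(-12) = (21 + (-4 - 1*(-4)))*(-12) = (21 + (-4 + 4))*(-12) = (21 + 0)*(-12) = 21*(-12) = -252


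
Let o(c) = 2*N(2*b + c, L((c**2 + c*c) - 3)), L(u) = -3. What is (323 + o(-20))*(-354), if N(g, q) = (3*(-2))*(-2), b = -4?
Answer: -122838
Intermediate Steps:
N(g, q) = 12 (N(g, q) = -6*(-2) = 12)
o(c) = 24 (o(c) = 2*12 = 24)
(323 + o(-20))*(-354) = (323 + 24)*(-354) = 347*(-354) = -122838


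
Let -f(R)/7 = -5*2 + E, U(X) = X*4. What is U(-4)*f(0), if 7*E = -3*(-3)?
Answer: -976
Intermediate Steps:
E = 9/7 (E = (-3*(-3))/7 = (⅐)*9 = 9/7 ≈ 1.2857)
U(X) = 4*X
f(R) = 61 (f(R) = -7*(-5*2 + 9/7) = -7*(-10 + 9/7) = -7*(-61/7) = 61)
U(-4)*f(0) = (4*(-4))*61 = -16*61 = -976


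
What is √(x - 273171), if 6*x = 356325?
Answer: I*√855134/2 ≈ 462.37*I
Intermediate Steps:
x = 118775/2 (x = (⅙)*356325 = 118775/2 ≈ 59388.)
√(x - 273171) = √(118775/2 - 273171) = √(-427567/2) = I*√855134/2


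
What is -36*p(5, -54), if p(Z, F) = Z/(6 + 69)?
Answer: -12/5 ≈ -2.4000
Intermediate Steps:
p(Z, F) = Z/75
-36*p(5, -54) = -12*5/25 = -36*1/15 = -12/5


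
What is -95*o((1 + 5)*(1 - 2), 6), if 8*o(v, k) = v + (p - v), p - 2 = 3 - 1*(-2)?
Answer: -665/8 ≈ -83.125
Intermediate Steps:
p = 7 (p = 2 + (3 - 1*(-2)) = 2 + (3 + 2) = 2 + 5 = 7)
o(v, k) = 7/8 (o(v, k) = (v + (7 - v))/8 = (⅛)*7 = 7/8)
-95*o((1 + 5)*(1 - 2), 6) = -95*7/8 = -665/8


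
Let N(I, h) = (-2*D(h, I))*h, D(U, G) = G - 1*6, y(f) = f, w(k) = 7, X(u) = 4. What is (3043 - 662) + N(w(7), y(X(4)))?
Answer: 2373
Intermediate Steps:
D(U, G) = -6 + G (D(U, G) = G - 6 = -6 + G)
N(I, h) = h*(12 - 2*I) (N(I, h) = (-2*(-6 + I))*h = (12 - 2*I)*h = h*(12 - 2*I))
(3043 - 662) + N(w(7), y(X(4))) = (3043 - 662) + 2*4*(6 - 1*7) = 2381 + 2*4*(6 - 7) = 2381 + 2*4*(-1) = 2381 - 8 = 2373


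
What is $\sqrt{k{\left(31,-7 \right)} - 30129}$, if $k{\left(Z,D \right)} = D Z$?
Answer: $i \sqrt{30346} \approx 174.2 i$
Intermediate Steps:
$\sqrt{k{\left(31,-7 \right)} - 30129} = \sqrt{\left(-7\right) 31 - 30129} = \sqrt{-217 - 30129} = \sqrt{-30346} = i \sqrt{30346}$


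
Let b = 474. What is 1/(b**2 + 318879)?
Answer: 1/543555 ≈ 1.8397e-6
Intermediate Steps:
1/(b**2 + 318879) = 1/(474**2 + 318879) = 1/(224676 + 318879) = 1/543555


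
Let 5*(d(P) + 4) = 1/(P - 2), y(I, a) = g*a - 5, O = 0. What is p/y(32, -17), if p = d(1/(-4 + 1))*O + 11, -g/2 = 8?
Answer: 11/267 ≈ 0.041198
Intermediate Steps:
g = -16 (g = -2*8 = -16)
y(I, a) = -5 - 16*a (y(I, a) = -16*a - 5 = -5 - 16*a)
d(P) = -4 + 1/(5*(-2 + P)) (d(P) = -4 + 1/(5*(P - 2)) = -4 + 1/(5*(-2 + P)))
p = 11 (p = ((41 - 20/(-4 + 1))/(5*(-2 + 1/(-4 + 1))))*0 + 11 = ((41 - 20/(-3))/(5*(-2 + 1/(-3))))*0 + 11 = ((41 - 20*(-⅓))/(5*(-2 - ⅓)))*0 + 11 = ((41 + 20/3)/(5*(-7/3)))*0 + 11 = ((⅕)*(-3/7)*(143/3))*0 + 11 = -143/35*0 + 11 = 0 + 11 = 11)
p/y(32, -17) = 11/(-5 - 16*(-17)) = 11/(-5 + 272) = 11/267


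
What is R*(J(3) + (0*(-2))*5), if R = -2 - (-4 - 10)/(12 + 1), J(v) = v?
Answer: -36/13 ≈ -2.7692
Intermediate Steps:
R = -12/13 (R = -2 - (-14)/13 = -2 - 1*(-14/13) = -2 + 14/13 = -12/13 ≈ -0.92308)
R*(J(3) + (0*(-2))*5) = -12*(3 + (0*(-2))*5)/13 = -12*(3 + 0*5)/13 = -12*(3 + 0)/13 = -12/13*3 = -36/13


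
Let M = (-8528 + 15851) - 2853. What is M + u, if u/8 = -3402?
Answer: -22746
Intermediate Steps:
u = -27216 (u = 8*(-3402) = -27216)
M = 4470 (M = 7323 - 2853 = 4470)
M + u = 4470 - 27216 = -22746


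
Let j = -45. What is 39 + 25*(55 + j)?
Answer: 289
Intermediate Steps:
39 + 25*(55 + j) = 39 + 25*(55 - 45) = 39 + 25*10 = 39 + 250 = 289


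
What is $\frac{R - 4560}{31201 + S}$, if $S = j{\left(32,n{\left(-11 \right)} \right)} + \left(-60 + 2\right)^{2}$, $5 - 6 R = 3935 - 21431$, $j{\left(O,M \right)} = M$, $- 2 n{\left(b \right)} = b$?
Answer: $- \frac{9859}{207423} \approx -0.047531$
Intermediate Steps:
$n{\left(b \right)} = - \frac{b}{2}$
$R = \frac{17501}{6}$ ($R = \frac{5}{6} - \frac{3935 - 21431}{6} = \frac{5}{6} - -2916 = \frac{5}{6} + 2916 = \frac{17501}{6} \approx 2916.8$)
$S = \frac{6739}{2}$ ($S = \left(- \frac{1}{2}\right) \left(-11\right) + \left(-60 + 2\right)^{2} = \frac{11}{2} + \left(-58\right)^{2} = \frac{11}{2} + 3364 = \frac{6739}{2} \approx 3369.5$)
$\frac{R - 4560}{31201 + S} = \frac{\frac{17501}{6} - 4560}{31201 + \frac{6739}{2}} = \frac{\frac{17501}{6} + \left(-6300 + 1740\right)}{\frac{69141}{2}} = \left(\frac{17501}{6} - 4560\right) \frac{2}{69141} = \left(- \frac{9859}{6}\right) \frac{2}{69141} = - \frac{9859}{207423}$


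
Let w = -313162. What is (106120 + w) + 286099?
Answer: 79057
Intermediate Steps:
(106120 + w) + 286099 = (106120 - 313162) + 286099 = -207042 + 286099 = 79057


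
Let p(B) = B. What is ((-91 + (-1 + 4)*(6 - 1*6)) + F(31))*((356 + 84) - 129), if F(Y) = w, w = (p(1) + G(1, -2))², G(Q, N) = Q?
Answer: -27057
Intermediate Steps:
w = 4 (w = (1 + 1)² = 2² = 4)
F(Y) = 4
((-91 + (-1 + 4)*(6 - 1*6)) + F(31))*((356 + 84) - 129) = ((-91 + (-1 + 4)*(6 - 1*6)) + 4)*((356 + 84) - 129) = ((-91 + 3*(6 - 6)) + 4)*(440 - 129) = ((-91 + 3*0) + 4)*311 = ((-91 + 0) + 4)*311 = (-91 + 4)*311 = -87*311 = -27057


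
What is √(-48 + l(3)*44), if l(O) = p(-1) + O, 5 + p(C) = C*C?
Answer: 2*I*√23 ≈ 9.5917*I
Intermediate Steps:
p(C) = -5 + C² (p(C) = -5 + C*C = -5 + C²)
l(O) = -4 + O (l(O) = (-5 + (-1)²) + O = (-5 + 1) + O = -4 + O)
√(-48 + l(3)*44) = √(-48 + (-4 + 3)*44) = √(-48 - 1*44) = √(-48 - 44) = √(-92) = 2*I*√23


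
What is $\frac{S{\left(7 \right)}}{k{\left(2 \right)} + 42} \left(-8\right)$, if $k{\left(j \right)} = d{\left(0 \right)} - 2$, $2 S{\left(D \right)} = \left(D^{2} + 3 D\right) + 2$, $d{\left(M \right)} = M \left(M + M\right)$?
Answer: $- \frac{36}{5} \approx -7.2$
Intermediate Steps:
$d{\left(M \right)} = 2 M^{2}$ ($d{\left(M \right)} = M 2 M = 2 M^{2}$)
$S{\left(D \right)} = 1 + \frac{D^{2}}{2} + \frac{3 D}{2}$ ($S{\left(D \right)} = \frac{\left(D^{2} + 3 D\right) + 2}{2} = \frac{2 + D^{2} + 3 D}{2} = 1 + \frac{D^{2}}{2} + \frac{3 D}{2}$)
$k{\left(j \right)} = -2$ ($k{\left(j \right)} = 2 \cdot 0^{2} - 2 = 2 \cdot 0 - 2 = 0 - 2 = -2$)
$\frac{S{\left(7 \right)}}{k{\left(2 \right)} + 42} \left(-8\right) = \frac{1 + \frac{7^{2}}{2} + \frac{3}{2} \cdot 7}{-2 + 42} \left(-8\right) = \frac{1 + \frac{1}{2} \cdot 49 + \frac{21}{2}}{40} \left(-8\right) = \frac{1 + \frac{49}{2} + \frac{21}{2}}{40} \left(-8\right) = \frac{1}{40} \cdot 36 \left(-8\right) = \frac{9}{10} \left(-8\right) = - \frac{36}{5}$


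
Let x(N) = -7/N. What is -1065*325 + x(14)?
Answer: -692251/2 ≈ -3.4613e+5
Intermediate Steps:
-1065*325 + x(14) = -1065*325 - 7/14 = -346125 - 7*1/14 = -346125 - ½ = -692251/2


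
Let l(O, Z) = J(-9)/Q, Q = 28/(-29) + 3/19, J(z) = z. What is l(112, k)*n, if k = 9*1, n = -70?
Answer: -69426/89 ≈ -780.07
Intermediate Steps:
k = 9
Q = -445/551 (Q = 28*(-1/29) + 3*(1/19) = -28/29 + 3/19 = -445/551 ≈ -0.80762)
l(O, Z) = 4959/445 (l(O, Z) = -9/(-445/551) = -9*(-551/445) = 4959/445)
l(112, k)*n = (4959/445)*(-70) = -69426/89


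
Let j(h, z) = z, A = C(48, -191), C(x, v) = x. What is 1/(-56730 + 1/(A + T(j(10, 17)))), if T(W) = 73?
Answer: -121/6864329 ≈ -1.7627e-5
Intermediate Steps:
A = 48
1/(-56730 + 1/(A + T(j(10, 17)))) = 1/(-56730 + 1/(48 + 73)) = 1/(-56730 + 1/121) = 1/(-6864329/121) = -121/6864329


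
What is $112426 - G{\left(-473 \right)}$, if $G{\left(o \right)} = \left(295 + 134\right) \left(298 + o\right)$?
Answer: $187501$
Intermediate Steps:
$G{\left(o \right)} = 127842 + 429 o$ ($G{\left(o \right)} = 429 \left(298 + o\right) = 127842 + 429 o$)
$112426 - G{\left(-473 \right)} = 112426 - \left(127842 + 429 \left(-473\right)\right) = 112426 - \left(127842 - 202917\right) = 112426 - -75075 = 112426 + 75075 = 187501$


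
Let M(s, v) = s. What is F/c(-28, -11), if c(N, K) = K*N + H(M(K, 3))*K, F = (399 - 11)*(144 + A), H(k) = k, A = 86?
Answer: 89240/429 ≈ 208.02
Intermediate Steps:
F = 89240 (F = (399 - 11)*(144 + 86) = 388*230 = 89240)
c(N, K) = K² + K*N (c(N, K) = K*N + K*K = K*N + K² = K² + K*N)
F/c(-28, -11) = 89240/((-11*(-11 - 28))) = 89240/((-11*(-39))) = 89240/429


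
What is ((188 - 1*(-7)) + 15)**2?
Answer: 44100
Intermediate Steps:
((188 - 1*(-7)) + 15)**2 = ((188 + 7) + 15)**2 = (195 + 15)**2 = 210**2 = 44100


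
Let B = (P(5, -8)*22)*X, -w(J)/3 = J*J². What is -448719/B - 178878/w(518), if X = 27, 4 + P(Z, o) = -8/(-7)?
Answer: 2598682377377/9828708120 ≈ 264.40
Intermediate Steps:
P(Z, o) = -20/7 (P(Z, o) = -4 - 8/(-7) = -4 - 8*(-⅐) = -4 + 8/7 = -20/7)
w(J) = -3*J³ (w(J) = -3*J*J² = -3*J³)
B = -11880/7 (B = -20/7*22*27 = -440/7*27 = -11880/7 ≈ -1697.1)
-448719/B - 178878/w(518) = -448719/(-11880/7) - 178878/((-3*518³)) = -448719*(-7/11880) - 178878/((-3*138991832)) = 1047011/3960 - 178878/(-416975496) = 1047011/3960 - 178878*(-1/416975496) = 1047011/3960 + 4259/9927988 = 2598682377377/9828708120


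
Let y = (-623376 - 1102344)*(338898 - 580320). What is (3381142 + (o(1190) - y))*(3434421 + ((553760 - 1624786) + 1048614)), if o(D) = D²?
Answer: -1421517933750165382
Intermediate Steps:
y = 416626773840 (y = -1725720*(-241422) = 416626773840)
(3381142 + (o(1190) - y))*(3434421 + ((553760 - 1624786) + 1048614)) = (3381142 + (1190² - 1*416626773840))*(3434421 + ((553760 - 1624786) + 1048614)) = (3381142 + (1416100 - 416626773840))*(3434421 + (-1071026 + 1048614)) = (3381142 - 416625357740)*(3434421 - 22412) = -416621976598*3412009 = -1421517933750165382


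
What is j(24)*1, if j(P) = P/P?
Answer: 1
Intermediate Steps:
j(P) = 1
j(24)*1 = 1*1 = 1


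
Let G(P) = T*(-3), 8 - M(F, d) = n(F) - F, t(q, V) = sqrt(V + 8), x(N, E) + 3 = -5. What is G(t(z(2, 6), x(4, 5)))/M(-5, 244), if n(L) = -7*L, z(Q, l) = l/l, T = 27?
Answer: 81/32 ≈ 2.5313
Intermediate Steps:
x(N, E) = -8 (x(N, E) = -3 - 5 = -8)
z(Q, l) = 1
t(q, V) = sqrt(8 + V)
M(F, d) = 8 + 8*F (M(F, d) = 8 - (-7*F - F) = 8 - (-8)*F = 8 + 8*F)
G(P) = -81 (G(P) = 27*(-3) = -81)
G(t(z(2, 6), x(4, 5)))/M(-5, 244) = -81/(8 + 8*(-5)) = -81/(8 - 40) = -81/(-32) = -81*(-1/32) = 81/32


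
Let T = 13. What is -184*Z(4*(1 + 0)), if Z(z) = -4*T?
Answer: 9568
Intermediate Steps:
Z(z) = -52 (Z(z) = -4*13 = -52)
-184*Z(4*(1 + 0)) = -184*(-52) = 9568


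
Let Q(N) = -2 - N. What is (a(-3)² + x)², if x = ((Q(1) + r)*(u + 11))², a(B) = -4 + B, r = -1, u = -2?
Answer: 1809025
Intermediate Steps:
x = 1296 (x = (((-2 - 1*1) - 1)*(-2 + 11))² = (((-2 - 1) - 1)*9)² = ((-3 - 1)*9)² = (-4*9)² = (-36)² = 1296)
(a(-3)² + x)² = ((-4 - 3)² + 1296)² = ((-7)² + 1296)² = (49 + 1296)² = 1345² = 1809025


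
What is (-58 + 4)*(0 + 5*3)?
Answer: -810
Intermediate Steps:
(-58 + 4)*(0 + 5*3) = -54*(0 + 15) = -54*15 = -810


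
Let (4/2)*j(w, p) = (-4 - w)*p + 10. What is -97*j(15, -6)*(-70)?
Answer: 420980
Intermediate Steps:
j(w, p) = 5 + p*(-4 - w)/2 (j(w, p) = ((-4 - w)*p + 10)/2 = (p*(-4 - w) + 10)/2 = (10 + p*(-4 - w))/2 = 5 + p*(-4 - w)/2)
-97*j(15, -6)*(-70) = -97*(5 - 2*(-6) - ½*(-6)*15)*(-70) = -97*(5 + 12 + 45)*(-70) = -97*62*(-70) = -6014*(-70) = 420980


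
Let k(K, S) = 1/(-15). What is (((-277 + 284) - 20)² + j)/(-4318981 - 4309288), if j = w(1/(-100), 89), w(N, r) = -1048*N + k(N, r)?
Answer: -13456/647120175 ≈ -2.0794e-5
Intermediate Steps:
k(K, S) = -1/15
w(N, r) = -1/15 - 1048*N (w(N, r) = -1048*N - 1/15 = -1/15 - 1048*N)
j = 781/75 (j = -1/15 - 1048/(-100) = -1/15 - 1048*(-1/100) = -1/15 + 262/25 = 781/75 ≈ 10.413)
(((-277 + 284) - 20)² + j)/(-4318981 - 4309288) = (((-277 + 284) - 20)² + 781/75)/(-4318981 - 4309288) = ((7 - 20)² + 781/75)/(-8628269) = ((-13)² + 781/75)*(-1/8628269) = (169 + 781/75)*(-1/8628269) = (13456/75)*(-1/8628269) = -13456/647120175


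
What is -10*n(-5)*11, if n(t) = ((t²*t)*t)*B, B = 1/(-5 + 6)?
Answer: -68750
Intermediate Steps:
B = 1 (B = 1/1 = 1)
n(t) = t⁴ (n(t) = ((t²*t)*t)*1 = (t³*t)*1 = t⁴*1 = t⁴)
-10*n(-5)*11 = -10*(-5)⁴*11 = -10*625*11 = -6250*11 = -68750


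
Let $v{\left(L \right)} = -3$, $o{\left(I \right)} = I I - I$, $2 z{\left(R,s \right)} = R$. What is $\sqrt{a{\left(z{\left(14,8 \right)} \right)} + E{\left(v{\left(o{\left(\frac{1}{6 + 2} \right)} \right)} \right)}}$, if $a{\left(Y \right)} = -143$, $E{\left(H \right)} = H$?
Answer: $i \sqrt{146} \approx 12.083 i$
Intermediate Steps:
$z{\left(R,s \right)} = \frac{R}{2}$
$o{\left(I \right)} = I^{2} - I$
$\sqrt{a{\left(z{\left(14,8 \right)} \right)} + E{\left(v{\left(o{\left(\frac{1}{6 + 2} \right)} \right)} \right)}} = \sqrt{-143 - 3} = \sqrt{-146} = i \sqrt{146}$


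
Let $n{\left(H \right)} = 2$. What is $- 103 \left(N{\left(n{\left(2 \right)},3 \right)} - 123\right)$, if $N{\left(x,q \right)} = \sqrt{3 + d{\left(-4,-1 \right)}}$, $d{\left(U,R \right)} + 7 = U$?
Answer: $12669 - 206 i \sqrt{2} \approx 12669.0 - 291.33 i$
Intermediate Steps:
$d{\left(U,R \right)} = -7 + U$
$N{\left(x,q \right)} = 2 i \sqrt{2}$ ($N{\left(x,q \right)} = \sqrt{3 - 11} = \sqrt{-8} = 2 i \sqrt{2}$)
$- 103 \left(N{\left(n{\left(2 \right)},3 \right)} - 123\right) = - 103 \left(2 i \sqrt{2} - 123\right) = - 103 \left(-123 + 2 i \sqrt{2}\right) = 12669 - 206 i \sqrt{2}$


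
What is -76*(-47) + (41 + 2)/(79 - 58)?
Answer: 75055/21 ≈ 3574.0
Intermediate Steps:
-76*(-47) + (41 + 2)/(79 - 58) = 3572 + 43/21 = 75055/21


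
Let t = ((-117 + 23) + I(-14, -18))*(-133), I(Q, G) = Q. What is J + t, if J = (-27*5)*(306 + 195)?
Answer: -53271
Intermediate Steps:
J = -67635 (J = -135*501 = -67635)
t = 14364 (t = ((-117 + 23) - 14)*(-133) = (-94 - 14)*(-133) = -108*(-133) = 14364)
J + t = -67635 + 14364 = -53271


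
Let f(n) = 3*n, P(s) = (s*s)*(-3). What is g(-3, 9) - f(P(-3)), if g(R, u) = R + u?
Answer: 87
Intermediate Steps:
P(s) = -3*s**2 (P(s) = s**2*(-3) = -3*s**2)
g(-3, 9) - f(P(-3)) = (-3 + 9) - 3*(-3*(-3)**2) = 6 - 3*(-3*9) = 6 - 3*(-27) = 6 - 1*(-81) = 6 + 81 = 87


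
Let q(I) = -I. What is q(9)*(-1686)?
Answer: 15174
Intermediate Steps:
q(9)*(-1686) = -1*9*(-1686) = -9*(-1686) = 15174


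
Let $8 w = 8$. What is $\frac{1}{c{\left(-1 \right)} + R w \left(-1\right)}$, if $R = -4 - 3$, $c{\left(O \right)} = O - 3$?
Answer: $\frac{1}{3} \approx 0.33333$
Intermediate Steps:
$w = 1$ ($w = \frac{1}{8} \cdot 8 = 1$)
$c{\left(O \right)} = -3 + O$
$R = -7$ ($R = -4 - 3 = -7$)
$\frac{1}{c{\left(-1 \right)} + R w \left(-1\right)} = \frac{1}{\left(-3 - 1\right) + \left(-7\right) 1 \left(-1\right)} = \frac{1}{-4 - -7} = \frac{1}{-4 + 7} = \frac{1}{3}$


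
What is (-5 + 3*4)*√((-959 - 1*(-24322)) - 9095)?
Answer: 14*√3567 ≈ 836.14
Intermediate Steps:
(-5 + 3*4)*√((-959 - 1*(-24322)) - 9095) = (-5 + 12)*√((-959 + 24322) - 9095) = 7*√(23363 - 9095) = 7*√14268 = 7*(2*√3567) = 14*√3567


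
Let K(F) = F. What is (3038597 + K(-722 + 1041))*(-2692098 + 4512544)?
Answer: 5532182476536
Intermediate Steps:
(3038597 + K(-722 + 1041))*(-2692098 + 4512544) = (3038597 + (-722 + 1041))*(-2692098 + 4512544) = (3038597 + 319)*1820446 = 3038916*1820446 = 5532182476536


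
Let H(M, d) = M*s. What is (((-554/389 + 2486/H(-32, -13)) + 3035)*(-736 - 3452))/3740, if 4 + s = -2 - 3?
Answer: -59473896539/17458320 ≈ -3406.6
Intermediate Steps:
s = -9 (s = -4 + (-2 - 3) = -4 - 5 = -9)
H(M, d) = -9*M (H(M, d) = M*(-9) = -9*M)
(((-554/389 + 2486/H(-32, -13)) + 3035)*(-736 - 3452))/3740 = (((-554/389 + 2486/((-9*(-32)))) + 3035)*(-736 - 3452))/3740 = (((-554*1/389 + 2486/288) + 3035)*(-4188))*(1/3740) = (((-554/389 + 2486*(1/288)) + 3035)*(-4188))*(1/3740) = (((-554/389 + 1243/144) + 3035)*(-4188))*(1/3740) = ((403751/56016 + 3035)*(-4188))*(1/3740) = ((170412311/56016)*(-4188))*(1/3740) = -59473896539/4668*1/3740 = -59473896539/17458320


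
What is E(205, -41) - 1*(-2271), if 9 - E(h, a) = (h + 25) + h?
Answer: 1845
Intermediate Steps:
E(h, a) = -16 - 2*h (E(h, a) = 9 - ((h + 25) + h) = 9 - ((25 + h) + h) = 9 - (25 + 2*h) = 9 + (-25 - 2*h) = -16 - 2*h)
E(205, -41) - 1*(-2271) = (-16 - 2*205) - 1*(-2271) = (-16 - 410) + 2271 = -426 + 2271 = 1845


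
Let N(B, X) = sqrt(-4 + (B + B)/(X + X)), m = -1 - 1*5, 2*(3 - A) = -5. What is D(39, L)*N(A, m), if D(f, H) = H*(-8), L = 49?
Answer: -196*I*sqrt(177)/3 ≈ -869.2*I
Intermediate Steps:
A = 11/2 (A = 3 - 1/2*(-5) = 3 + 5/2 = 11/2 ≈ 5.5000)
m = -6 (m = -1 - 5 = -6)
D(f, H) = -8*H
N(B, X) = sqrt(-4 + B/X) (N(B, X) = sqrt(-4 + (2*B)/((2*X))) = sqrt(-4 + (2*B)*(1/(2*X))) = sqrt(-4 + B/X))
D(39, L)*N(A, m) = (-8*49)*sqrt(-4 + (11/2)/(-6)) = -392*sqrt(-4 + (11/2)*(-1/6)) = -392*sqrt(-4 - 11/12) = -196*I*sqrt(177)/3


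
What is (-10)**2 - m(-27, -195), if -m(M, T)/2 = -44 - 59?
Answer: -106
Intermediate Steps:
m(M, T) = 206 (m(M, T) = -2*(-44 - 59) = -2*(-103) = 206)
(-10)**2 - m(-27, -195) = (-10)**2 - 1*206 = 100 - 206 = -106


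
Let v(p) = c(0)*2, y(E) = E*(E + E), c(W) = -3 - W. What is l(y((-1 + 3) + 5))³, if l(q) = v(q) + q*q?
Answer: 884183155192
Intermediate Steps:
y(E) = 2*E² (y(E) = E*(2*E) = 2*E²)
v(p) = -6 (v(p) = (-3 - 1*0)*2 = (-3 + 0)*2 = -3*2 = -6)
l(q) = -6 + q² (l(q) = -6 + q*q = -6 + q²)
l(y((-1 + 3) + 5))³ = (-6 + (2*((-1 + 3) + 5)²)²)³ = (-6 + (2*(2 + 5)²)²)³ = (-6 + (2*7²)²)³ = (-6 + (2*49)²)³ = (-6 + 98²)³ = (-6 + 9604)³ = 9598³ = 884183155192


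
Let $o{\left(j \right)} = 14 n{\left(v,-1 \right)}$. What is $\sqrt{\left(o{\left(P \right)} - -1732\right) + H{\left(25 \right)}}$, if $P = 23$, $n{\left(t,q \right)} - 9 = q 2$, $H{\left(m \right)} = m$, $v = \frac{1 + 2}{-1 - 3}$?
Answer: $\sqrt{1855} \approx 43.07$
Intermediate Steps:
$v = - \frac{3}{4}$ ($v = \frac{3}{-4} = 3 \left(- \frac{1}{4}\right) = - \frac{3}{4} \approx -0.75$)
$n{\left(t,q \right)} = 9 + 2 q$ ($n{\left(t,q \right)} = 9 + q 2 = 9 + 2 q$)
$o{\left(j \right)} = 98$ ($o{\left(j \right)} = 14 \left(9 + 2 \left(-1\right)\right) = 14 \left(9 - 2\right) = 14 \cdot 7 = 98$)
$\sqrt{\left(o{\left(P \right)} - -1732\right) + H{\left(25 \right)}} = \sqrt{\left(98 - -1732\right) + 25} = \sqrt{\left(98 + 1732\right) + 25} = \sqrt{1830 + 25} = \sqrt{1855}$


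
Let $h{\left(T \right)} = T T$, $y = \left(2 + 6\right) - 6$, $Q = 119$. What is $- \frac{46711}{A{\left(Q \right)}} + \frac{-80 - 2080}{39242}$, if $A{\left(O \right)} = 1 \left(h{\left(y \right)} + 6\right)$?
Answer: $- \frac{916527331}{196210} \approx -4671.2$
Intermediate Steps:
$y = 2$ ($y = 8 - 6 = 2$)
$h{\left(T \right)} = T^{2}$
$A{\left(O \right)} = 10$ ($A{\left(O \right)} = 1 \left(2^{2} + 6\right) = 1 \left(4 + 6\right) = 1 \cdot 10 = 10$)
$- \frac{46711}{A{\left(Q \right)}} + \frac{-80 - 2080}{39242} = - \frac{46711}{10} + \frac{-80 - 2080}{39242} = \left(-46711\right) \frac{1}{10} + \left(-80 - 2080\right) \frac{1}{39242} = - \frac{46711}{10} - \frac{1080}{19621} = - \frac{916527331}{196210}$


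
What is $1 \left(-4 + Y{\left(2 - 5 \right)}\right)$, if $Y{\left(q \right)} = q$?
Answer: $-7$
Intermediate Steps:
$1 \left(-4 + Y{\left(2 - 5 \right)}\right) = 1 \left(-4 + \left(2 - 5\right)\right) = 1 \left(-4 - 3\right) = 1 \left(-7\right) = -7$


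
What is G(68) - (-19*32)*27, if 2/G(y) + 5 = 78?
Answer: 1198370/73 ≈ 16416.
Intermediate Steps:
G(y) = 2/73 (G(y) = 2/(-5 + 78) = 2/73)
G(68) - (-19*32)*27 = 2/73 - (-19*32)*27 = 2/73 - (-608)*27 = 2/73 - 1*(-16416) = 2/73 + 16416 = 1198370/73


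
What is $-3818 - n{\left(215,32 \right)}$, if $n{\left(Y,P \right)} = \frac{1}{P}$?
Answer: $- \frac{122177}{32} \approx -3818.0$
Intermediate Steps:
$-3818 - n{\left(215,32 \right)} = -3818 - \frac{1}{32} = - \frac{122177}{32}$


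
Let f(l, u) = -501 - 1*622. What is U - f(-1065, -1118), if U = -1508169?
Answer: -1507046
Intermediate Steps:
f(l, u) = -1123 (f(l, u) = -501 - 622 = -1123)
U - f(-1065, -1118) = -1508169 - 1*(-1123) = -1508169 + 1123 = -1507046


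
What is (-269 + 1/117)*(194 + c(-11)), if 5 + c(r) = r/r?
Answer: -5979680/117 ≈ -51108.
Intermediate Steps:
c(r) = -4 (c(r) = -5 + r/r = -5 + 1 = -4)
(-269 + 1/117)*(194 + c(-11)) = (-269 + 1/117)*(194 - 4) = (-269 + 1/117)*190 = -31472/117*190 = -5979680/117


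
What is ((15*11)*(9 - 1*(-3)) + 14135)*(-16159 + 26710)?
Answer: 170029365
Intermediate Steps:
((15*11)*(9 - 1*(-3)) + 14135)*(-16159 + 26710) = (165*(9 + 3) + 14135)*10551 = (165*12 + 14135)*10551 = (1980 + 14135)*10551 = 16115*10551 = 170029365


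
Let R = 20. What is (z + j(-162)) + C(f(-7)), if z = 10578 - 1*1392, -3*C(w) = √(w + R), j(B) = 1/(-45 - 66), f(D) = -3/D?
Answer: 1019645/111 - √1001/21 ≈ 9184.5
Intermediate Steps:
j(B) = -1/111 (j(B) = 1/(-111) = -1/111)
C(w) = -√(20 + w)/3 (C(w) = -√(w + 20)/3 = -√(20 + w)/3)
z = 9186 (z = 10578 - 1392 = 9186)
(z + j(-162)) + C(f(-7)) = (9186 - 1/111) - √(20 - 3/(-7))/3 = 1019645/111 - √(20 - 3*(-⅐))/3 = 1019645/111 - √(20 + 3/7)/3 = 1019645/111 - √1001/21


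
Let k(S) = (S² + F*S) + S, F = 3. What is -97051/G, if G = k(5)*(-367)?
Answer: 97051/16515 ≈ 5.8765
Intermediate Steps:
k(S) = S² + 4*S (k(S) = (S² + 3*S) + S = S² + 4*S)
G = -16515 (G = (5*(4 + 5))*(-367) = (5*9)*(-367) = 45*(-367) = -16515)
-97051/G = -97051/(-16515) = -97051*(-1/16515) = 97051/16515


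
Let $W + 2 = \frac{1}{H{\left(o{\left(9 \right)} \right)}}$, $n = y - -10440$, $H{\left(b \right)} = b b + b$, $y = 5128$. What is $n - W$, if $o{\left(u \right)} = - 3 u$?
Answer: $\frac{10930139}{702} \approx 15570.0$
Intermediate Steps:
$H{\left(b \right)} = b + b^{2}$ ($H{\left(b \right)} = b^{2} + b = b + b^{2}$)
$n = 15568$ ($n = 5128 - -10440 = 5128 + 10440 = 15568$)
$W = - \frac{1403}{702}$ ($W = -2 + \frac{1}{\left(-3\right) 9 \left(1 - 27\right)} = -2 + \frac{1}{\left(-27\right) \left(1 - 27\right)} = -2 + \frac{1}{\left(-27\right) \left(-26\right)} = -2 + \frac{1}{702} = - \frac{1403}{702} \approx -1.9986$)
$n - W = 15568 - - \frac{1403}{702} = 15568 + \frac{1403}{702} = \frac{10930139}{702}$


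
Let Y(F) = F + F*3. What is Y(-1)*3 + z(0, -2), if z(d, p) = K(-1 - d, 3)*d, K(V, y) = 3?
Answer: -12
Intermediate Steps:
z(d, p) = 3*d
Y(F) = 4*F (Y(F) = F + 3*F = 4*F)
Y(-1)*3 + z(0, -2) = (4*(-1))*3 + 3*0 = -4*3 + 0 = -12 + 0 = -12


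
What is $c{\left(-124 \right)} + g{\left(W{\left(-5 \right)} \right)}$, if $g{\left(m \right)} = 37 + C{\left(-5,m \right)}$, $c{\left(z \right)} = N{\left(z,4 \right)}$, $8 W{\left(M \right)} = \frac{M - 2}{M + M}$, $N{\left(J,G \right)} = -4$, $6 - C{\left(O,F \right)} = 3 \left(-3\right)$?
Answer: $48$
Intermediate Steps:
$C{\left(O,F \right)} = 15$ ($C{\left(O,F \right)} = 6 - 3 \left(-3\right) = 6 - -9 = 6 + 9 = 15$)
$W{\left(M \right)} = \frac{-2 + M}{16 M}$ ($W{\left(M \right)} = \frac{\left(M - 2\right) \frac{1}{M + M}}{8} = \frac{\left(-2 + M\right) \frac{1}{2 M}}{8} = \frac{\frac{1}{2} \frac{1}{M} \left(-2 + M\right)}{8} = \frac{-2 + M}{16 M}$)
$c{\left(z \right)} = -4$
$g{\left(m \right)} = 52$ ($g{\left(m \right)} = 37 + 15 = 52$)
$c{\left(-124 \right)} + g{\left(W{\left(-5 \right)} \right)} = -4 + 52 = 48$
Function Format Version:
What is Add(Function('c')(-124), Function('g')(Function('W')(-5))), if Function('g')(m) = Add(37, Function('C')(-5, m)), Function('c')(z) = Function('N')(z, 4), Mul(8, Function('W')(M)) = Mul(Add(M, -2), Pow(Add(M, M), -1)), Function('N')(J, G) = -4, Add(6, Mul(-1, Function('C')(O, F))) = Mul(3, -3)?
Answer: 48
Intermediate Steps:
Function('C')(O, F) = 15 (Function('C')(O, F) = Add(6, Mul(-1, Mul(3, -3))) = Add(6, Mul(-1, -9)) = Add(6, 9) = 15)
Function('W')(M) = Mul(Rational(1, 16), Pow(M, -1), Add(-2, M)) (Function('W')(M) = Mul(Rational(1, 8), Mul(Add(M, -2), Pow(Add(M, M), -1))) = Mul(Rational(1, 8), Mul(Add(-2, M), Pow(Mul(2, M), -1))) = Mul(Rational(1, 8), Mul(Add(-2, M), Mul(Rational(1, 2), Pow(M, -1)))) = Mul(Rational(1, 8), Mul(Rational(1, 2), Pow(M, -1), Add(-2, M))) = Mul(Rational(1, 16), Pow(M, -1), Add(-2, M)))
Function('c')(z) = -4
Function('g')(m) = 52 (Function('g')(m) = Add(37, 15) = 52)
Add(Function('c')(-124), Function('g')(Function('W')(-5))) = Add(-4, 52) = 48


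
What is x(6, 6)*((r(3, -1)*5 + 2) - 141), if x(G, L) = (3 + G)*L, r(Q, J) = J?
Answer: -7776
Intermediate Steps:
x(G, L) = L*(3 + G)
x(6, 6)*((r(3, -1)*5 + 2) - 141) = (6*(3 + 6))*((-1*5 + 2) - 141) = (6*9)*((-5 + 2) - 141) = 54*(-3 - 141) = 54*(-144) = -7776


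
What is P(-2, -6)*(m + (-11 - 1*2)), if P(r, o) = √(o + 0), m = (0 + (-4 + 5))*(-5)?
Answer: -18*I*√6 ≈ -44.091*I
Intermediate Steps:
m = -5 (m = (0 + 1)*(-5) = 1*(-5) = -5)
P(r, o) = √o
P(-2, -6)*(m + (-11 - 1*2)) = √(-6)*(-5 + (-11 - 1*2)) = (I*√6)*(-5 + (-11 - 2)) = (I*√6)*(-5 - 13) = (I*√6)*(-18) = -18*I*√6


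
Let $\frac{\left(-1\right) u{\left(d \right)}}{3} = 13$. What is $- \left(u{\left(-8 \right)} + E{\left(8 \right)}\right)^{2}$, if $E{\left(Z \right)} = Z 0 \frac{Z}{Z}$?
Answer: $-1521$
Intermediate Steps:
$E{\left(Z \right)} = 0$ ($E{\left(Z \right)} = 0 \cdot 1 = 0$)
$u{\left(d \right)} = -39$ ($u{\left(d \right)} = \left(-3\right) 13 = -39$)
$- \left(u{\left(-8 \right)} + E{\left(8 \right)}\right)^{2} = - \left(-39 + 0\right)^{2} = - \left(-39\right)^{2} = \left(-1\right) 1521 = -1521$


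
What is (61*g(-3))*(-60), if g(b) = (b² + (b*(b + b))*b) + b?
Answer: 175680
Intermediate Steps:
g(b) = b + b² + 2*b³ (g(b) = (b² + (b*(2*b))*b) + b = (b² + (2*b²)*b) + b = (b² + 2*b³) + b = b + b² + 2*b³)
(61*g(-3))*(-60) = (61*(-3*(1 - 3 + 2*(-3)²)))*(-60) = (61*(-3*(1 - 3 + 2*9)))*(-60) = (61*(-3*(1 - 3 + 18)))*(-60) = (61*(-3*16))*(-60) = (61*(-48))*(-60) = -2928*(-60) = 175680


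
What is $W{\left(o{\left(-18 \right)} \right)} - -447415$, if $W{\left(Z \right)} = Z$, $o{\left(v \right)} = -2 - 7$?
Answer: $447406$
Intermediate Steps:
$o{\left(v \right)} = -9$ ($o{\left(v \right)} = -2 - 7 = -9$)
$W{\left(o{\left(-18 \right)} \right)} - -447415 = -9 - -447415 = -9 + 447415 = 447406$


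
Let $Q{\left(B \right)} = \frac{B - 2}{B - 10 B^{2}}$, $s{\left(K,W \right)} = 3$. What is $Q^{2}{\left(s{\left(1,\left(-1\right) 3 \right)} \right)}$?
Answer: $\frac{1}{7569} \approx 0.00013212$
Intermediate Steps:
$Q{\left(B \right)} = \frac{-2 + B}{B - 10 B^{2}}$
$Q^{2}{\left(s{\left(1,\left(-1\right) 3 \right)} \right)} = \left(\frac{2 - 3}{3 \left(-1 + 10 \cdot 3\right)}\right)^{2} = \left(\frac{2 - 3}{3 \left(-1 + 30\right)}\right)^{2} = \left(\frac{1}{3} \cdot \frac{1}{29} \left(-1\right)\right)^{2} = \left(- \frac{1}{87}\right)^{2} = \frac{1}{7569}$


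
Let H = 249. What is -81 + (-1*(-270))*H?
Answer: 67149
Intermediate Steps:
-81 + (-1*(-270))*H = -81 - 1*(-270)*249 = -81 + 270*249 = -81 + 67230 = 67149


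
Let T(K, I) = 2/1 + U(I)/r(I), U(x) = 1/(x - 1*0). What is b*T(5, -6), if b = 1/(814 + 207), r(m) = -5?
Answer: 61/30630 ≈ 0.0019915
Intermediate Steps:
U(x) = 1/x (U(x) = 1/(x + 0) = 1/x)
T(K, I) = 2 - 1/(5*I) (T(K, I) = 2/1 + 1/(I*(-5)) = 2*1 - 1/5/I = 2 - 1/(5*I))
b = 1/1021 ≈ 0.00097943
b*T(5, -6) = (2 - 1/5/(-6))/1021 = (2 - 1/5*(-1/6))/1021 = (2 + 1/30)/1021 = (1/1021)*(61/30) = 61/30630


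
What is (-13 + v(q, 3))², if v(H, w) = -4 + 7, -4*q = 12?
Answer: 100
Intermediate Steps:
q = -3 (q = -¼*12 = -3)
v(H, w) = 3
(-13 + v(q, 3))² = (-13 + 3)² = (-10)² = 100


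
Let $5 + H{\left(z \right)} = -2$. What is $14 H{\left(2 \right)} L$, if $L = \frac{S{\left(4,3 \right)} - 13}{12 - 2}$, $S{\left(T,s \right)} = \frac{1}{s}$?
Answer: $\frac{1862}{15} \approx 124.13$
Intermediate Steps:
$H{\left(z \right)} = -7$ ($H{\left(z \right)} = -5 - 2 = -7$)
$L = - \frac{19}{15}$ ($L = \frac{\frac{1}{3} - 13}{12 - 2} = \frac{\frac{1}{3} - 13}{10} = \left(- \frac{38}{3}\right) \frac{1}{10} = - \frac{19}{15} \approx -1.2667$)
$14 H{\left(2 \right)} L = 14 \left(-7\right) \left(- \frac{19}{15}\right) = \left(-98\right) \left(- \frac{19}{15}\right) = \frac{1862}{15}$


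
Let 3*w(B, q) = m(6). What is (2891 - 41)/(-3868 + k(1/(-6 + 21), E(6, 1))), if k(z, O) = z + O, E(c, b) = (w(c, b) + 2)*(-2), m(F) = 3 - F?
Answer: -42750/58049 ≈ -0.73645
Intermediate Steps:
w(B, q) = -1 (w(B, q) = (3 - 1*6)/3 = (3 - 6)/3 = (1/3)*(-3) = -1)
E(c, b) = -2 (E(c, b) = (-1 + 2)*(-2) = 1*(-2) = -2)
k(z, O) = O + z
(2891 - 41)/(-3868 + k(1/(-6 + 21), E(6, 1))) = (2891 - 41)/(-3868 + (-2 + 1/(-6 + 21))) = 2850/(-3868 + (-2 + 1/15)) = 2850/(-3868 - 29/15) = 2850/(-58049/15) = 2850*(-15/58049) = -42750/58049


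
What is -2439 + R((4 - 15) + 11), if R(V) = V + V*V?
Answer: -2439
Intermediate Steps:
R(V) = V + V²
-2439 + R((4 - 15) + 11) = -2439 + ((4 - 15) + 11)*(1 + ((4 - 15) + 11)) = -2439 + (-11 + 11)*(1 + (-11 + 11)) = -2439 + 0*(1 + 0) = -2439 + 0*1 = -2439 + 0 = -2439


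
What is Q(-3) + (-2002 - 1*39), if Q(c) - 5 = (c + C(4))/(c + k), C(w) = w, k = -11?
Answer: -28505/14 ≈ -2036.1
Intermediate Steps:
Q(c) = 5 + (4 + c)/(-11 + c) (Q(c) = 5 + (c + 4)/(c - 11) = 5 + (4 + c)/(-11 + c))
Q(-3) + (-2002 - 1*39) = 3*(-17 + 2*(-3))/(-11 - 3) + (-2002 - 1*39) = 3*(-17 - 6)/(-14) + (-2002 - 39) = 3*(-1/14)*(-23) - 2041 = 69/14 - 2041 = -28505/14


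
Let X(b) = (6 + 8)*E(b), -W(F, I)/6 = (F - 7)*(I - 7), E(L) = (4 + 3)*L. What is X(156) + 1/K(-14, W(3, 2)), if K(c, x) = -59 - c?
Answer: 687959/45 ≈ 15288.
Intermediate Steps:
E(L) = 7*L
W(F, I) = -6*(-7 + F)*(-7 + I) (W(F, I) = -6*(F - 7)*(I - 7) = -6*(-7 + F)*(-7 + I))
X(b) = 98*b (X(b) = (6 + 8)*(7*b) = 14*(7*b) = 98*b)
X(156) + 1/K(-14, W(3, 2)) = 98*156 + 1/(-59 - 1*(-14)) = 15288 + 1/(-59 + 14) = 15288 + 1/(-45) = 15288 - 1/45 = 687959/45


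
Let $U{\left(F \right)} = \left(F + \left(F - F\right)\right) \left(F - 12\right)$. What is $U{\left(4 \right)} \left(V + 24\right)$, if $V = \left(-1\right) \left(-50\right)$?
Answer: $-2368$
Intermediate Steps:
$U{\left(F \right)} = F \left(-12 + F\right)$ ($U{\left(F \right)} = \left(F + 0\right) \left(-12 + F\right) = F \left(-12 + F\right)$)
$V = 50$
$U{\left(4 \right)} \left(V + 24\right) = 4 \left(-12 + 4\right) \left(50 + 24\right) = 4 \left(-8\right) 74 = \left(-32\right) 74 = -2368$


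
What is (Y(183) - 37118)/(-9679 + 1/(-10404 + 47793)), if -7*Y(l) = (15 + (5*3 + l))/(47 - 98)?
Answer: 165146128719/43064687470 ≈ 3.8348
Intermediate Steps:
Y(l) = 10/119 + l/357 (Y(l) = -(15 + (5*3 + l))/(7*(47 - 98)) = -(15 + (15 + l))/(7*(-51)) = -(30 + l)*(-1)/(7*51) = -(-10/17 - l/51)/7 = 10/119 + l/357)
(Y(183) - 37118)/(-9679 + 1/(-10404 + 47793)) = ((10/119 + (1/357)*183) - 37118)/(-9679 + 1/(-10404 + 47793)) = ((10/119 + 61/119) - 37118)/(-9679 + 1/37389) = (71/119 - 37118)/(-9679 + 1/37389) = -4416971/(119*(-361888130/37389)) = -4416971/119*(-37389/361888130) = 165146128719/43064687470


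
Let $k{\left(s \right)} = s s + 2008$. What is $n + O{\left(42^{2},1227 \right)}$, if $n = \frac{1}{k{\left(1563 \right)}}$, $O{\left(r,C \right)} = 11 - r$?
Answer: $- \frac{4286044680}{2444977} \approx -1753.0$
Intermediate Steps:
$k{\left(s \right)} = 2008 + s^{2}$ ($k{\left(s \right)} = s^{2} + 2008 = 2008 + s^{2}$)
$n = \frac{1}{2444977}$ ($n = \frac{1}{2008 + 1563^{2}} = \frac{1}{2008 + 2442969} = \frac{1}{2444977} \approx 4.09 \cdot 10^{-7}$)
$n + O{\left(42^{2},1227 \right)} = \frac{1}{2444977} + \left(11 - 42^{2}\right) = \frac{1}{2444977} + \left(11 - 1764\right) = \frac{1}{2444977} - 1753 = - \frac{4286044680}{2444977}$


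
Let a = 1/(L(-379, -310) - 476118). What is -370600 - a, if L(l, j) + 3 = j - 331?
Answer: -176687997199/476762 ≈ -3.7060e+5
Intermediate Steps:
L(l, j) = -334 + j (L(l, j) = -3 + (j - 331) = -3 + (-331 + j) = -334 + j)
a = -1/476762 (a = 1/((-334 - 310) - 476118) = 1/(-644 - 476118) = 1/(-476762) = -1/476762 ≈ -2.0975e-6)
-370600 - a = -370600 - 1*(-1/476762) = -370600 + 1/476762 = -176687997199/476762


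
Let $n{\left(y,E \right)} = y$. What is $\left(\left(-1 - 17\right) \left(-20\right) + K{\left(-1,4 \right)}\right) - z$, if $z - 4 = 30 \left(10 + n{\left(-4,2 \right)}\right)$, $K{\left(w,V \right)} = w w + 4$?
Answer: $181$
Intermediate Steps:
$K{\left(w,V \right)} = 4 + w^{2}$ ($K{\left(w,V \right)} = w^{2} + 4 = 4 + w^{2}$)
$z = 184$ ($z = 4 + 30 \left(10 - 4\right) = 4 + 30 \cdot 6 = 4 + 180 = 184$)
$\left(\left(-1 - 17\right) \left(-20\right) + K{\left(-1,4 \right)}\right) - z = \left(\left(-1 - 17\right) \left(-20\right) + \left(4 + \left(-1\right)^{2}\right)\right) - 184 = \left(\left(-1 - 17\right) \left(-20\right) + \left(4 + 1\right)\right) - 184 = \left(\left(-18\right) \left(-20\right) + 5\right) - 184 = \left(360 + 5\right) - 184 = 365 - 184 = 181$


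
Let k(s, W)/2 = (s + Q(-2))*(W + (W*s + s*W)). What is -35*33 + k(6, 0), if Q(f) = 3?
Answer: -1155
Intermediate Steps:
k(s, W) = 2*(3 + s)*(W + 2*W*s) (k(s, W) = 2*((s + 3)*(W + (W*s + s*W))) = 2*((3 + s)*(W + (W*s + W*s))) = 2*((3 + s)*(W + 2*W*s)) = 2*(3 + s)*(W + 2*W*s))
-35*33 + k(6, 0) = -35*33 + 2*0*(3 + 2*6² + 7*6) = -1155 + 2*0*(3 + 2*36 + 42) = -1155 + 2*0*(3 + 72 + 42) = -1155 + 2*0*117 = -1155 + 0 = -1155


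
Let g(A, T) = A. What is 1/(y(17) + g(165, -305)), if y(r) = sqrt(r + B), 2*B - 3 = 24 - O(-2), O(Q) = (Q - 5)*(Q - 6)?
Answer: 66/10889 - sqrt(10)/54445 ≈ 0.0060031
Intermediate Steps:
O(Q) = (-6 + Q)*(-5 + Q) (O(Q) = (-5 + Q)*(-6 + Q) = (-6 + Q)*(-5 + Q))
B = -29/2 (B = 3/2 + (24 - (30 + (-2)**2 - 11*(-2)))/2 = 3/2 + (24 - (30 + 4 + 22))/2 = 3/2 + (24 - 1*56)/2 = 3/2 + (24 - 56)/2 = 3/2 + (1/2)*(-32) = 3/2 - 16 = -29/2 ≈ -14.500)
y(r) = sqrt(-29/2 + r) (y(r) = sqrt(r - 29/2) = sqrt(-29/2 + r))
1/(y(17) + g(165, -305)) = 1/(sqrt(-58 + 4*17)/2 + 165) = 1/(sqrt(-58 + 68)/2 + 165) = 1/(sqrt(10)/2 + 165) = 1/(165 + sqrt(10)/2)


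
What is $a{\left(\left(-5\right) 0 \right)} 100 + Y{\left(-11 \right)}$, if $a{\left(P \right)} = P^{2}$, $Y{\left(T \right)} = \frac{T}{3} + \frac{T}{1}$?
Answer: $- \frac{44}{3} \approx -14.667$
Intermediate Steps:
$Y{\left(T \right)} = \frac{4 T}{3}$ ($Y{\left(T \right)} = T \frac{1}{3} + T 1 = \frac{T}{3} + T = \frac{4 T}{3}$)
$a{\left(\left(-5\right) 0 \right)} 100 + Y{\left(-11 \right)} = \left(\left(-5\right) 0\right)^{2} \cdot 100 + \frac{4}{3} \left(-11\right) = 0^{2} \cdot 100 - \frac{44}{3} = 0 \cdot 100 - \frac{44}{3} = 0 - \frac{44}{3} = - \frac{44}{3}$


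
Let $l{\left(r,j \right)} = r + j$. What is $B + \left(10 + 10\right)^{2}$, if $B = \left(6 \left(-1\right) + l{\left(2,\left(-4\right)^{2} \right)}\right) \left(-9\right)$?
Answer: $292$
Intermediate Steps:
$l{\left(r,j \right)} = j + r$
$B = -108$ ($B = \left(6 \left(-1\right) + \left(\left(-4\right)^{2} + 2\right)\right) \left(-9\right) = \left(-6 + \left(16 + 2\right)\right) \left(-9\right) = \left(-6 + 18\right) \left(-9\right) = 12 \left(-9\right) = -108$)
$B + \left(10 + 10\right)^{2} = -108 + \left(10 + 10\right)^{2} = -108 + 20^{2} = -108 + 400 = 292$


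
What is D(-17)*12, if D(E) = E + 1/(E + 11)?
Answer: -206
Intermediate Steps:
D(E) = E + 1/(11 + E)
D(-17)*12 = ((1 + (-17)² + 11*(-17))/(11 - 17))*12 = ((1 + 289 - 187)/(-6))*12 = -⅙*103*12 = -103/6*12 = -206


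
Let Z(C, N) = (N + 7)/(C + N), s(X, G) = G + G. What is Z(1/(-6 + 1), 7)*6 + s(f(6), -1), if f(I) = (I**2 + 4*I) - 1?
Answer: 176/17 ≈ 10.353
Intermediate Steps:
f(I) = -1 + I**2 + 4*I
s(X, G) = 2*G
Z(C, N) = (7 + N)/(C + N)
Z(1/(-6 + 1), 7)*6 + s(f(6), -1) = ((7 + 7)/(1/(-6 + 1) + 7))*6 + 2*(-1) = (14/(1/(-5) + 7))*6 - 2 = (14/(-1/5 + 7))*6 - 2 = (14/(34/5))*6 - 2 = ((5/34)*14)*6 - 2 = (35/17)*6 - 2 = 210/17 - 2 = 176/17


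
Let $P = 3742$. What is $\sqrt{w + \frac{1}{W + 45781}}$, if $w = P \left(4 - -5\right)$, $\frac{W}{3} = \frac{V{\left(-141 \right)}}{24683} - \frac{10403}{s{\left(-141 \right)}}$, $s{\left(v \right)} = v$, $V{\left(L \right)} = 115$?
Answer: $\frac{7 \sqrt{1957500736296458712121955}}{53367377345} \approx 183.52$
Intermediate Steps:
$W = \frac{256793464}{1160101}$ ($W = 3 \left(\frac{115}{24683} - \frac{10403}{-141}\right) = 3 \left(115 \cdot \frac{1}{24683} - - \frac{10403}{141}\right) = 3 \left(\frac{115}{24683} + \frac{10403}{141}\right) = 3 \cdot \frac{256793464}{3480303} = \frac{256793464}{1160101} \approx 221.35$)
$w = 33678$ ($w = 3742 \left(4 - -5\right) = 3742 \left(4 + 5\right) = 3742 \cdot 9 = 33678$)
$\sqrt{w + \frac{1}{W + 45781}} = \sqrt{33678 + \frac{1}{\frac{256793464}{1160101} + 45781}} = \sqrt{33678 + \frac{1}{\frac{53367377345}{1160101}}} = \sqrt{33678 + \frac{1160101}{53367377345}} = \sqrt{\frac{1797306535385011}{53367377345}} = \frac{7 \sqrt{1957500736296458712121955}}{53367377345}$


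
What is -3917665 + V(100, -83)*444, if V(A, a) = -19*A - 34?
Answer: -4776361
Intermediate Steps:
V(A, a) = -34 - 19*A
-3917665 + V(100, -83)*444 = -3917665 + (-34 - 19*100)*444 = -3917665 + (-34 - 1900)*444 = -3917665 - 1934*444 = -3917665 - 858696 = -4776361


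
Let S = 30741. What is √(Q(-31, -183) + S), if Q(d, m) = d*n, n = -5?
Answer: 4*√1931 ≈ 175.77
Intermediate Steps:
Q(d, m) = -5*d (Q(d, m) = d*(-5) = -5*d)
√(Q(-31, -183) + S) = √(-5*(-31) + 30741) = √(155 + 30741) = √30896 = 4*√1931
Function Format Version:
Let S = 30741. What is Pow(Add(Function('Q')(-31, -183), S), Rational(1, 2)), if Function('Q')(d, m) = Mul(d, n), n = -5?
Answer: Mul(4, Pow(1931, Rational(1, 2))) ≈ 175.77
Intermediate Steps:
Function('Q')(d, m) = Mul(-5, d) (Function('Q')(d, m) = Mul(d, -5) = Mul(-5, d))
Pow(Add(Function('Q')(-31, -183), S), Rational(1, 2)) = Pow(Add(Mul(-5, -31), 30741), Rational(1, 2)) = Pow(Add(155, 30741), Rational(1, 2)) = Pow(30896, Rational(1, 2)) = Mul(4, Pow(1931, Rational(1, 2)))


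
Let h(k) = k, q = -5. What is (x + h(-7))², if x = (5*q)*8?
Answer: 42849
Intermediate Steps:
x = -200 (x = (5*(-5))*8 = -25*8 = -200)
(x + h(-7))² = (-200 - 7)² = (-207)² = 42849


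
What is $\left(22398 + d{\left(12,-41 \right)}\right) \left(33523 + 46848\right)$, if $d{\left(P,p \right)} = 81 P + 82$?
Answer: $1884860692$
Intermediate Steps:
$d{\left(P,p \right)} = 82 + 81 P$
$\left(22398 + d{\left(12,-41 \right)}\right) \left(33523 + 46848\right) = \left(22398 + \left(82 + 81 \cdot 12\right)\right) \left(33523 + 46848\right) = \left(22398 + \left(82 + 972\right)\right) 80371 = \left(22398 + 1054\right) 80371 = 23452 \cdot 80371 = 1884860692$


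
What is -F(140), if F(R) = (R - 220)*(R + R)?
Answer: 22400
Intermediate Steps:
F(R) = 2*R*(-220 + R) (F(R) = (-220 + R)*(2*R) = 2*R*(-220 + R))
-F(140) = -2*140*(-220 + 140) = -2*140*(-80) = -1*(-22400) = 22400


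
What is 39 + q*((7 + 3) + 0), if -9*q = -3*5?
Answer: 167/3 ≈ 55.667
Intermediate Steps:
q = 5/3 (q = -(-1)*5/3 = -1/9*(-15) = 5/3 ≈ 1.6667)
39 + q*((7 + 3) + 0) = 39 + 5*((7 + 3) + 0)/3 = 39 + 5*(10 + 0)/3 = 39 + (5/3)*10 = 39 + 50/3 = 167/3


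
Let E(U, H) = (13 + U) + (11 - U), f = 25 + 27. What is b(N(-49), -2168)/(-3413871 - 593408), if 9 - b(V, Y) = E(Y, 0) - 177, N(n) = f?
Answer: -162/4007279 ≈ -4.0426e-5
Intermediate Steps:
f = 52
N(n) = 52
E(U, H) = 24
b(V, Y) = 162 (b(V, Y) = 9 - (24 - 177) = 9 - 1*(-153) = 9 + 153 = 162)
b(N(-49), -2168)/(-3413871 - 593408) = 162/(-3413871 - 593408) = 162/(-4007279) = 162*(-1/4007279) = -162/4007279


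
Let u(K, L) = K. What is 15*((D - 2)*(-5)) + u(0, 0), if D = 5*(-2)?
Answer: 900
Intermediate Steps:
D = -10
15*((D - 2)*(-5)) + u(0, 0) = 15*((-10 - 2)*(-5)) + 0 = 15*(-12*(-5)) + 0 = 15*60 + 0 = 900 + 0 = 900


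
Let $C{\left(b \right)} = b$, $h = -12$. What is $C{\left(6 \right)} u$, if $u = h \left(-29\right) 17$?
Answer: $35496$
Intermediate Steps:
$u = 5916$ ($u = \left(-12\right) \left(-29\right) 17 = 348 \cdot 17 = 5916$)
$C{\left(6 \right)} u = 6 \cdot 5916 = 35496$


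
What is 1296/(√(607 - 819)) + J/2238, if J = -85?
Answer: -85/2238 - 648*I*√53/53 ≈ -0.03798 - 89.01*I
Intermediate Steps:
1296/(√(607 - 819)) + J/2238 = 1296/(√(607 - 819)) - 85/2238 = 1296/(√(-212)) - 85*1/2238 = 1296/((2*I*√53)) - 85/2238 = 1296*(-I*√53/106) - 85/2238 = -648*I*√53/53 - 85/2238 = -85/2238 - 648*I*√53/53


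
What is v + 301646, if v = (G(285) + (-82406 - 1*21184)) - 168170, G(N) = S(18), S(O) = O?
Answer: 29904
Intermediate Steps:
G(N) = 18
v = -271742 (v = (18 + (-82406 - 1*21184)) - 168170 = (18 + (-82406 - 21184)) - 168170 = (18 - 103590) - 168170 = -103572 - 168170 = -271742)
v + 301646 = -271742 + 301646 = 29904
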